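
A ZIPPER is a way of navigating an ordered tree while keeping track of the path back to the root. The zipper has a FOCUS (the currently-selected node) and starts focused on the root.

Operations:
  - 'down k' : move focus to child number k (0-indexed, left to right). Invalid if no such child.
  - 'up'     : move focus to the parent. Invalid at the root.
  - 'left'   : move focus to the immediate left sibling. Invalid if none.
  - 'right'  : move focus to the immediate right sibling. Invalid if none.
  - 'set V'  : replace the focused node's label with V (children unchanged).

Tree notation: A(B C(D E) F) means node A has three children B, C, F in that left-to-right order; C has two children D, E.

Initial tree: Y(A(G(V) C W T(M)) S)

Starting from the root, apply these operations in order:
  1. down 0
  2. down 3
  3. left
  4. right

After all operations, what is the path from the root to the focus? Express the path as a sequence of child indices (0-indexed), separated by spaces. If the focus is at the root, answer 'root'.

Step 1 (down 0): focus=A path=0 depth=1 children=['G', 'C', 'W', 'T'] left=[] right=['S'] parent=Y
Step 2 (down 3): focus=T path=0/3 depth=2 children=['M'] left=['G', 'C', 'W'] right=[] parent=A
Step 3 (left): focus=W path=0/2 depth=2 children=[] left=['G', 'C'] right=['T'] parent=A
Step 4 (right): focus=T path=0/3 depth=2 children=['M'] left=['G', 'C', 'W'] right=[] parent=A

Answer: 0 3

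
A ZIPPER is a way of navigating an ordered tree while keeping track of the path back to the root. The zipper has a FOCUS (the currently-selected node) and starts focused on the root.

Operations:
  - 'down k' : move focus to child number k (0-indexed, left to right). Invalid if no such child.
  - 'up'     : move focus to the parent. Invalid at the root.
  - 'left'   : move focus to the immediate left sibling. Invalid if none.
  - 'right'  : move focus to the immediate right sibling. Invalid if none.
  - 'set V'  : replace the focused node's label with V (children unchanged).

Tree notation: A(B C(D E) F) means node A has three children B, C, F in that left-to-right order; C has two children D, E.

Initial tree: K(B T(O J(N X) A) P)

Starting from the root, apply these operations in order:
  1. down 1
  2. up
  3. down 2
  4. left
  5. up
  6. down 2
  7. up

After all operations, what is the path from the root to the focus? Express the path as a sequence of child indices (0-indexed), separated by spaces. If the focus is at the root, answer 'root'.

Step 1 (down 1): focus=T path=1 depth=1 children=['O', 'J', 'A'] left=['B'] right=['P'] parent=K
Step 2 (up): focus=K path=root depth=0 children=['B', 'T', 'P'] (at root)
Step 3 (down 2): focus=P path=2 depth=1 children=[] left=['B', 'T'] right=[] parent=K
Step 4 (left): focus=T path=1 depth=1 children=['O', 'J', 'A'] left=['B'] right=['P'] parent=K
Step 5 (up): focus=K path=root depth=0 children=['B', 'T', 'P'] (at root)
Step 6 (down 2): focus=P path=2 depth=1 children=[] left=['B', 'T'] right=[] parent=K
Step 7 (up): focus=K path=root depth=0 children=['B', 'T', 'P'] (at root)

Answer: root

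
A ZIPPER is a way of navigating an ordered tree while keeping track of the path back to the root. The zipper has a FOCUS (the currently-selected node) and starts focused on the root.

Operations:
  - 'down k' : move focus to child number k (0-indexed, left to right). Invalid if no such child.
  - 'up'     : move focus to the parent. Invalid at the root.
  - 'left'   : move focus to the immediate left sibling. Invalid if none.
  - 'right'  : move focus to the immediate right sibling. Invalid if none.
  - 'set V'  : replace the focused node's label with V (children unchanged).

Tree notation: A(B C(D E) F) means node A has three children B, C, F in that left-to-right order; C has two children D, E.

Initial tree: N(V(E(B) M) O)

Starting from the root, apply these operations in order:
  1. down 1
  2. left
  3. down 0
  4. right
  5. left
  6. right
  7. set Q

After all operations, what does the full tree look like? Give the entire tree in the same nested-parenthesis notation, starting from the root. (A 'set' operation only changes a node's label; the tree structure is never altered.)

Step 1 (down 1): focus=O path=1 depth=1 children=[] left=['V'] right=[] parent=N
Step 2 (left): focus=V path=0 depth=1 children=['E', 'M'] left=[] right=['O'] parent=N
Step 3 (down 0): focus=E path=0/0 depth=2 children=['B'] left=[] right=['M'] parent=V
Step 4 (right): focus=M path=0/1 depth=2 children=[] left=['E'] right=[] parent=V
Step 5 (left): focus=E path=0/0 depth=2 children=['B'] left=[] right=['M'] parent=V
Step 6 (right): focus=M path=0/1 depth=2 children=[] left=['E'] right=[] parent=V
Step 7 (set Q): focus=Q path=0/1 depth=2 children=[] left=['E'] right=[] parent=V

Answer: N(V(E(B) Q) O)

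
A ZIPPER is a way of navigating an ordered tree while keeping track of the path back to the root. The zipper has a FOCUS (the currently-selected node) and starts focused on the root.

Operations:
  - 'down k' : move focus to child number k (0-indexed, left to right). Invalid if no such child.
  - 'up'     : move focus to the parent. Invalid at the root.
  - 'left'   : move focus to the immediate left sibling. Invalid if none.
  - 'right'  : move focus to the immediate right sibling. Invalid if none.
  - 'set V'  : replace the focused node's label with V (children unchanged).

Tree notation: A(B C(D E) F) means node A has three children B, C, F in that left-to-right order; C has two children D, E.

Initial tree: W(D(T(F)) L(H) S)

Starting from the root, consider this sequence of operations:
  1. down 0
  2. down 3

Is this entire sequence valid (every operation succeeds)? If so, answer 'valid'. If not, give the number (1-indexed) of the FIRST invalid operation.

Step 1 (down 0): focus=D path=0 depth=1 children=['T'] left=[] right=['L', 'S'] parent=W
Step 2 (down 3): INVALID

Answer: 2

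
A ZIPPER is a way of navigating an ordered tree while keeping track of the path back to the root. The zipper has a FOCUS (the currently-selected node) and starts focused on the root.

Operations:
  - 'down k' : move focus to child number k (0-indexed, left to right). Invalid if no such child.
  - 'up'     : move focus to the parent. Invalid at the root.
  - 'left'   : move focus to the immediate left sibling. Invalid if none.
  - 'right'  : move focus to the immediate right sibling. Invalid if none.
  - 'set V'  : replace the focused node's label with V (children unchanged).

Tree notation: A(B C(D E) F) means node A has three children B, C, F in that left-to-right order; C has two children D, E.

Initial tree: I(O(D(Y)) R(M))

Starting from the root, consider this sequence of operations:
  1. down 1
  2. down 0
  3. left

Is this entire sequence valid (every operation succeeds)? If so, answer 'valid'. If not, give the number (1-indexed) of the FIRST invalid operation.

Step 1 (down 1): focus=R path=1 depth=1 children=['M'] left=['O'] right=[] parent=I
Step 2 (down 0): focus=M path=1/0 depth=2 children=[] left=[] right=[] parent=R
Step 3 (left): INVALID

Answer: 3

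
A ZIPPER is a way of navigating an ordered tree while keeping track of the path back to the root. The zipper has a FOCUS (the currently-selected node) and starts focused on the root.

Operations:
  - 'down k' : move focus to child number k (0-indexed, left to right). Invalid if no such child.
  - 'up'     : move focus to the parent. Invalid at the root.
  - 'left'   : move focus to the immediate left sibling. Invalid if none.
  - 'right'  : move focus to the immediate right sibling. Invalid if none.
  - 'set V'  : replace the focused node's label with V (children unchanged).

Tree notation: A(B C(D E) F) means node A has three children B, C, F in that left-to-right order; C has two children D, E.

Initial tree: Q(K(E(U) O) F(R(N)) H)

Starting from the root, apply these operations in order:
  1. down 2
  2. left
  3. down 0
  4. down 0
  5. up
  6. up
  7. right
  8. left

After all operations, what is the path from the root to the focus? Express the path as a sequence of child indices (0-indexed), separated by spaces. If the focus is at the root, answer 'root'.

Step 1 (down 2): focus=H path=2 depth=1 children=[] left=['K', 'F'] right=[] parent=Q
Step 2 (left): focus=F path=1 depth=1 children=['R'] left=['K'] right=['H'] parent=Q
Step 3 (down 0): focus=R path=1/0 depth=2 children=['N'] left=[] right=[] parent=F
Step 4 (down 0): focus=N path=1/0/0 depth=3 children=[] left=[] right=[] parent=R
Step 5 (up): focus=R path=1/0 depth=2 children=['N'] left=[] right=[] parent=F
Step 6 (up): focus=F path=1 depth=1 children=['R'] left=['K'] right=['H'] parent=Q
Step 7 (right): focus=H path=2 depth=1 children=[] left=['K', 'F'] right=[] parent=Q
Step 8 (left): focus=F path=1 depth=1 children=['R'] left=['K'] right=['H'] parent=Q

Answer: 1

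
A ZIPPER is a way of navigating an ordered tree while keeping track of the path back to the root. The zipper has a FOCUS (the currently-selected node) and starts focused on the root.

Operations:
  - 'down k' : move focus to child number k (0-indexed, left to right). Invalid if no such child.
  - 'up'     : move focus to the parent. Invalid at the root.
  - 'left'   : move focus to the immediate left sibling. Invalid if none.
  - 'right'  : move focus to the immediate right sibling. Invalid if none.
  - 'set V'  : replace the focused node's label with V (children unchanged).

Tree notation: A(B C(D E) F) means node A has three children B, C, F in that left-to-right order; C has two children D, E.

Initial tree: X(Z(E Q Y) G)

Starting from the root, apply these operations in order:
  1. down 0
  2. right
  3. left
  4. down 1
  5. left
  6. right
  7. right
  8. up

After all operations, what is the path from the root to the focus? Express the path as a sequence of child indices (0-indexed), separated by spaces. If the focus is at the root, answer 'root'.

Step 1 (down 0): focus=Z path=0 depth=1 children=['E', 'Q', 'Y'] left=[] right=['G'] parent=X
Step 2 (right): focus=G path=1 depth=1 children=[] left=['Z'] right=[] parent=X
Step 3 (left): focus=Z path=0 depth=1 children=['E', 'Q', 'Y'] left=[] right=['G'] parent=X
Step 4 (down 1): focus=Q path=0/1 depth=2 children=[] left=['E'] right=['Y'] parent=Z
Step 5 (left): focus=E path=0/0 depth=2 children=[] left=[] right=['Q', 'Y'] parent=Z
Step 6 (right): focus=Q path=0/1 depth=2 children=[] left=['E'] right=['Y'] parent=Z
Step 7 (right): focus=Y path=0/2 depth=2 children=[] left=['E', 'Q'] right=[] parent=Z
Step 8 (up): focus=Z path=0 depth=1 children=['E', 'Q', 'Y'] left=[] right=['G'] parent=X

Answer: 0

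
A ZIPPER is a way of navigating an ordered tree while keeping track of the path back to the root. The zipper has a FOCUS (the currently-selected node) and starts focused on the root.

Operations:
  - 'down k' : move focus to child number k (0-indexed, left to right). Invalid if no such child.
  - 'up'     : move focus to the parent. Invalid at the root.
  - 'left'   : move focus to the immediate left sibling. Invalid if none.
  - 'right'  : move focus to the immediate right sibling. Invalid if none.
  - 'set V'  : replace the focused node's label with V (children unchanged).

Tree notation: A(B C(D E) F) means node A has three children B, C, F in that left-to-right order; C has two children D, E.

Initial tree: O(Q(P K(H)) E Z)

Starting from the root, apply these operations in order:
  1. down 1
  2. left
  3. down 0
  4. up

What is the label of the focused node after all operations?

Answer: Q

Derivation:
Step 1 (down 1): focus=E path=1 depth=1 children=[] left=['Q'] right=['Z'] parent=O
Step 2 (left): focus=Q path=0 depth=1 children=['P', 'K'] left=[] right=['E', 'Z'] parent=O
Step 3 (down 0): focus=P path=0/0 depth=2 children=[] left=[] right=['K'] parent=Q
Step 4 (up): focus=Q path=0 depth=1 children=['P', 'K'] left=[] right=['E', 'Z'] parent=O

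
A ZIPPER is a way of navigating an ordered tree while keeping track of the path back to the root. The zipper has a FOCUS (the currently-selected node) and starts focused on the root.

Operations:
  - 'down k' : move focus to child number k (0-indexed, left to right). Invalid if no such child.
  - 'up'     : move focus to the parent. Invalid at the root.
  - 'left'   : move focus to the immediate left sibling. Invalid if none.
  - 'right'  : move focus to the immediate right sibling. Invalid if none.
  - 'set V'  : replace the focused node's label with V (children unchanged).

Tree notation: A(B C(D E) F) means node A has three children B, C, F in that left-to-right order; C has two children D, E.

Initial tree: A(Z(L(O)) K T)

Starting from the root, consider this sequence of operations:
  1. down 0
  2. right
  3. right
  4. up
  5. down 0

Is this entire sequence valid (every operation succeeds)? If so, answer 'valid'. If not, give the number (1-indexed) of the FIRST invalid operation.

Answer: valid

Derivation:
Step 1 (down 0): focus=Z path=0 depth=1 children=['L'] left=[] right=['K', 'T'] parent=A
Step 2 (right): focus=K path=1 depth=1 children=[] left=['Z'] right=['T'] parent=A
Step 3 (right): focus=T path=2 depth=1 children=[] left=['Z', 'K'] right=[] parent=A
Step 4 (up): focus=A path=root depth=0 children=['Z', 'K', 'T'] (at root)
Step 5 (down 0): focus=Z path=0 depth=1 children=['L'] left=[] right=['K', 'T'] parent=A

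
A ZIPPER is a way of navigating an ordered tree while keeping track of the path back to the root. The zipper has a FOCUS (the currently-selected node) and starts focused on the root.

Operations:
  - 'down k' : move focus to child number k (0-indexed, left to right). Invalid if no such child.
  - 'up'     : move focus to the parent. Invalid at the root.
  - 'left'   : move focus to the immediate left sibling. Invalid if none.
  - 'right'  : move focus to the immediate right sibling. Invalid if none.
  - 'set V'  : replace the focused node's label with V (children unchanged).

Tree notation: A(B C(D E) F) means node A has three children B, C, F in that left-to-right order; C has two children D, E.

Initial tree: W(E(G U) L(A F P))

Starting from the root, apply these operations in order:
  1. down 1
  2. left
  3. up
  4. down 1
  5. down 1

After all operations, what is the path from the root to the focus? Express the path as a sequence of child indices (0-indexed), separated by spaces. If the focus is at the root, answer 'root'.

Answer: 1 1

Derivation:
Step 1 (down 1): focus=L path=1 depth=1 children=['A', 'F', 'P'] left=['E'] right=[] parent=W
Step 2 (left): focus=E path=0 depth=1 children=['G', 'U'] left=[] right=['L'] parent=W
Step 3 (up): focus=W path=root depth=0 children=['E', 'L'] (at root)
Step 4 (down 1): focus=L path=1 depth=1 children=['A', 'F', 'P'] left=['E'] right=[] parent=W
Step 5 (down 1): focus=F path=1/1 depth=2 children=[] left=['A'] right=['P'] parent=L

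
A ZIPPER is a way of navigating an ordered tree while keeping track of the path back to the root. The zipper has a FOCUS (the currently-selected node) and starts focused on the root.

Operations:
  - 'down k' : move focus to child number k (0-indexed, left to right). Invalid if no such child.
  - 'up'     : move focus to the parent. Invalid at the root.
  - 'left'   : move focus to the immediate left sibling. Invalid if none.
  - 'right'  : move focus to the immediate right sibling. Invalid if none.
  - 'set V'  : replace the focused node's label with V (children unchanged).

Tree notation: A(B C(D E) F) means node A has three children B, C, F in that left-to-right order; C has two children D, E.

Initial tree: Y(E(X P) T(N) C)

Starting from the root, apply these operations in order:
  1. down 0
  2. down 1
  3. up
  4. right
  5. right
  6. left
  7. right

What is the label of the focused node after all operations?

Step 1 (down 0): focus=E path=0 depth=1 children=['X', 'P'] left=[] right=['T', 'C'] parent=Y
Step 2 (down 1): focus=P path=0/1 depth=2 children=[] left=['X'] right=[] parent=E
Step 3 (up): focus=E path=0 depth=1 children=['X', 'P'] left=[] right=['T', 'C'] parent=Y
Step 4 (right): focus=T path=1 depth=1 children=['N'] left=['E'] right=['C'] parent=Y
Step 5 (right): focus=C path=2 depth=1 children=[] left=['E', 'T'] right=[] parent=Y
Step 6 (left): focus=T path=1 depth=1 children=['N'] left=['E'] right=['C'] parent=Y
Step 7 (right): focus=C path=2 depth=1 children=[] left=['E', 'T'] right=[] parent=Y

Answer: C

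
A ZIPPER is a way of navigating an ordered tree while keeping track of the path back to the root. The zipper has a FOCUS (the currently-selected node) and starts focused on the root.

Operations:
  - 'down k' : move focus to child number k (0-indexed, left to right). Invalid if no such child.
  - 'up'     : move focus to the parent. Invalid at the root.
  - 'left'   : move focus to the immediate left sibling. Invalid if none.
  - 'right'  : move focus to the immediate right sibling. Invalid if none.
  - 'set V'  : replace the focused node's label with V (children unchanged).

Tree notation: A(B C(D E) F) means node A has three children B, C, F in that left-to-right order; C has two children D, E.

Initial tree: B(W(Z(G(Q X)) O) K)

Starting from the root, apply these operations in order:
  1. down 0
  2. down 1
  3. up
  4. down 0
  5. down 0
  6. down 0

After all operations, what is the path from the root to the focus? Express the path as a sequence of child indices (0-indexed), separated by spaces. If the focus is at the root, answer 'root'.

Step 1 (down 0): focus=W path=0 depth=1 children=['Z', 'O'] left=[] right=['K'] parent=B
Step 2 (down 1): focus=O path=0/1 depth=2 children=[] left=['Z'] right=[] parent=W
Step 3 (up): focus=W path=0 depth=1 children=['Z', 'O'] left=[] right=['K'] parent=B
Step 4 (down 0): focus=Z path=0/0 depth=2 children=['G'] left=[] right=['O'] parent=W
Step 5 (down 0): focus=G path=0/0/0 depth=3 children=['Q', 'X'] left=[] right=[] parent=Z
Step 6 (down 0): focus=Q path=0/0/0/0 depth=4 children=[] left=[] right=['X'] parent=G

Answer: 0 0 0 0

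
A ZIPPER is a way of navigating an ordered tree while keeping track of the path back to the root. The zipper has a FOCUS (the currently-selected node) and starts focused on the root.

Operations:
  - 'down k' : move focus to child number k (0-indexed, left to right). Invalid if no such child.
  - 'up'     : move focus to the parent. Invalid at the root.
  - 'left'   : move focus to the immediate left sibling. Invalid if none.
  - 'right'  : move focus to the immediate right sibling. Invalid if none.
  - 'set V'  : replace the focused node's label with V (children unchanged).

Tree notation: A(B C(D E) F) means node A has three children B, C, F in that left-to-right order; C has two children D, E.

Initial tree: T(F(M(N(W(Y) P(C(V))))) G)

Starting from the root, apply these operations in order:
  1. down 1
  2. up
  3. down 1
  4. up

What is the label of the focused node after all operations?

Answer: T

Derivation:
Step 1 (down 1): focus=G path=1 depth=1 children=[] left=['F'] right=[] parent=T
Step 2 (up): focus=T path=root depth=0 children=['F', 'G'] (at root)
Step 3 (down 1): focus=G path=1 depth=1 children=[] left=['F'] right=[] parent=T
Step 4 (up): focus=T path=root depth=0 children=['F', 'G'] (at root)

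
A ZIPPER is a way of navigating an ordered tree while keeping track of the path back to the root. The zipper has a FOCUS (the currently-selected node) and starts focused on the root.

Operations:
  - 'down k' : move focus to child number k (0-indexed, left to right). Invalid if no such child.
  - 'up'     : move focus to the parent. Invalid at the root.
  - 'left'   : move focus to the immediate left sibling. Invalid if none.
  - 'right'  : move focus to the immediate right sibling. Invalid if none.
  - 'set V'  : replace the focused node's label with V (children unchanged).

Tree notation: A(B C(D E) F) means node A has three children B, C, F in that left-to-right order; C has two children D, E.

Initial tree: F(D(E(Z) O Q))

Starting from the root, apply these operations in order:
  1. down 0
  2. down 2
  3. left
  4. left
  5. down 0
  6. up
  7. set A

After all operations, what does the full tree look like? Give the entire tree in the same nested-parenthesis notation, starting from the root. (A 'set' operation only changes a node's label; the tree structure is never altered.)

Answer: F(D(A(Z) O Q))

Derivation:
Step 1 (down 0): focus=D path=0 depth=1 children=['E', 'O', 'Q'] left=[] right=[] parent=F
Step 2 (down 2): focus=Q path=0/2 depth=2 children=[] left=['E', 'O'] right=[] parent=D
Step 3 (left): focus=O path=0/1 depth=2 children=[] left=['E'] right=['Q'] parent=D
Step 4 (left): focus=E path=0/0 depth=2 children=['Z'] left=[] right=['O', 'Q'] parent=D
Step 5 (down 0): focus=Z path=0/0/0 depth=3 children=[] left=[] right=[] parent=E
Step 6 (up): focus=E path=0/0 depth=2 children=['Z'] left=[] right=['O', 'Q'] parent=D
Step 7 (set A): focus=A path=0/0 depth=2 children=['Z'] left=[] right=['O', 'Q'] parent=D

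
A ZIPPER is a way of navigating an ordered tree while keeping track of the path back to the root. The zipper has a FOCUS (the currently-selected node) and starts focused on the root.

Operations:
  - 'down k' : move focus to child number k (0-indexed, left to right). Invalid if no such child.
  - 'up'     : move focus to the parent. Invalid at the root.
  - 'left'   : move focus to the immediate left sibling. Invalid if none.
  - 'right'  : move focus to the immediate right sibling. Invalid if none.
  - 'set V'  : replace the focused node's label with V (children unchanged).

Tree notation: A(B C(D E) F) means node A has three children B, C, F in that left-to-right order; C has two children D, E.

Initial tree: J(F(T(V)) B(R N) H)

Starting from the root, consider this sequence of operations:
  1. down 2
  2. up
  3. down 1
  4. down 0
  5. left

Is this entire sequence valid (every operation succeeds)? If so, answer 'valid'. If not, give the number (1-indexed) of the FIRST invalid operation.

Answer: 5

Derivation:
Step 1 (down 2): focus=H path=2 depth=1 children=[] left=['F', 'B'] right=[] parent=J
Step 2 (up): focus=J path=root depth=0 children=['F', 'B', 'H'] (at root)
Step 3 (down 1): focus=B path=1 depth=1 children=['R', 'N'] left=['F'] right=['H'] parent=J
Step 4 (down 0): focus=R path=1/0 depth=2 children=[] left=[] right=['N'] parent=B
Step 5 (left): INVALID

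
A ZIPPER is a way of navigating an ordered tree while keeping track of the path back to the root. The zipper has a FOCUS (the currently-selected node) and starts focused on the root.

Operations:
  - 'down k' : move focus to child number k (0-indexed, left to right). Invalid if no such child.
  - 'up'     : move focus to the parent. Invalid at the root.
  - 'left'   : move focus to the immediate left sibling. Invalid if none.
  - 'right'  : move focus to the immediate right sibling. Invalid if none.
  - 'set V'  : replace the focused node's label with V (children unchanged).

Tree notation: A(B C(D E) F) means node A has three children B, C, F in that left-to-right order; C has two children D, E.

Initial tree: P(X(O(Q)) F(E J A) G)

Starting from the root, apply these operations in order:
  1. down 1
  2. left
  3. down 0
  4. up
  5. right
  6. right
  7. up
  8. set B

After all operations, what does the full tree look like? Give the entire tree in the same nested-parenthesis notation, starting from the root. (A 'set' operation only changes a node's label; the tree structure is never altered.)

Answer: B(X(O(Q)) F(E J A) G)

Derivation:
Step 1 (down 1): focus=F path=1 depth=1 children=['E', 'J', 'A'] left=['X'] right=['G'] parent=P
Step 2 (left): focus=X path=0 depth=1 children=['O'] left=[] right=['F', 'G'] parent=P
Step 3 (down 0): focus=O path=0/0 depth=2 children=['Q'] left=[] right=[] parent=X
Step 4 (up): focus=X path=0 depth=1 children=['O'] left=[] right=['F', 'G'] parent=P
Step 5 (right): focus=F path=1 depth=1 children=['E', 'J', 'A'] left=['X'] right=['G'] parent=P
Step 6 (right): focus=G path=2 depth=1 children=[] left=['X', 'F'] right=[] parent=P
Step 7 (up): focus=P path=root depth=0 children=['X', 'F', 'G'] (at root)
Step 8 (set B): focus=B path=root depth=0 children=['X', 'F', 'G'] (at root)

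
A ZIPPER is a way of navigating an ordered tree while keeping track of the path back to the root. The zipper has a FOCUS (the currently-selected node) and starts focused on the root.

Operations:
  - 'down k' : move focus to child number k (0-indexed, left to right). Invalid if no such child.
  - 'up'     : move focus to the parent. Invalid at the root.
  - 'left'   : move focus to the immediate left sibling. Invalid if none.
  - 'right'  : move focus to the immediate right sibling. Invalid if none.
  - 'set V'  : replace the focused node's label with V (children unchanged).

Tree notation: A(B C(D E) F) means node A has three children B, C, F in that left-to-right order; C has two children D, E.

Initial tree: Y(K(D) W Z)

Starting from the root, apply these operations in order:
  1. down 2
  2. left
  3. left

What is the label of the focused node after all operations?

Answer: K

Derivation:
Step 1 (down 2): focus=Z path=2 depth=1 children=[] left=['K', 'W'] right=[] parent=Y
Step 2 (left): focus=W path=1 depth=1 children=[] left=['K'] right=['Z'] parent=Y
Step 3 (left): focus=K path=0 depth=1 children=['D'] left=[] right=['W', 'Z'] parent=Y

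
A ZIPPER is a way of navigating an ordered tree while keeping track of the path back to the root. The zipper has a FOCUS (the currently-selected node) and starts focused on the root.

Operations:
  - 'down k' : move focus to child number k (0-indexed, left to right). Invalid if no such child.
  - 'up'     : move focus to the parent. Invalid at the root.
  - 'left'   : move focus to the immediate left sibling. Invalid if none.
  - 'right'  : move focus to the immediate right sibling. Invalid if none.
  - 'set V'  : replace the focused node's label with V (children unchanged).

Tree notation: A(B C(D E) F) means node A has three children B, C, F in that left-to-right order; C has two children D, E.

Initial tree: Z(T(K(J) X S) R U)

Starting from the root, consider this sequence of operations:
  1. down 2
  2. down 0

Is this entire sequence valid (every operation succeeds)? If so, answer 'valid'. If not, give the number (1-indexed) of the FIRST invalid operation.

Answer: 2

Derivation:
Step 1 (down 2): focus=U path=2 depth=1 children=[] left=['T', 'R'] right=[] parent=Z
Step 2 (down 0): INVALID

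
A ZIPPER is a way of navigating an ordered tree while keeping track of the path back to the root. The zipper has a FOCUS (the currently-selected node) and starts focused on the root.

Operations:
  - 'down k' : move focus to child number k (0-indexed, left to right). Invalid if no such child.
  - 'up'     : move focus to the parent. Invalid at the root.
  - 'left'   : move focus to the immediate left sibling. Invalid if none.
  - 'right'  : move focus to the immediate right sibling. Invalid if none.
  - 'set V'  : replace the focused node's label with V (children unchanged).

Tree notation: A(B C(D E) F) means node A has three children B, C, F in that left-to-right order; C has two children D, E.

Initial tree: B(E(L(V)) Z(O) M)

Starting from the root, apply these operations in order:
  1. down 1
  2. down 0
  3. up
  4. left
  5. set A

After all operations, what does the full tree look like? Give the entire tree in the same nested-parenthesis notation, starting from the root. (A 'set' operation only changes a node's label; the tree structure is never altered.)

Step 1 (down 1): focus=Z path=1 depth=1 children=['O'] left=['E'] right=['M'] parent=B
Step 2 (down 0): focus=O path=1/0 depth=2 children=[] left=[] right=[] parent=Z
Step 3 (up): focus=Z path=1 depth=1 children=['O'] left=['E'] right=['M'] parent=B
Step 4 (left): focus=E path=0 depth=1 children=['L'] left=[] right=['Z', 'M'] parent=B
Step 5 (set A): focus=A path=0 depth=1 children=['L'] left=[] right=['Z', 'M'] parent=B

Answer: B(A(L(V)) Z(O) M)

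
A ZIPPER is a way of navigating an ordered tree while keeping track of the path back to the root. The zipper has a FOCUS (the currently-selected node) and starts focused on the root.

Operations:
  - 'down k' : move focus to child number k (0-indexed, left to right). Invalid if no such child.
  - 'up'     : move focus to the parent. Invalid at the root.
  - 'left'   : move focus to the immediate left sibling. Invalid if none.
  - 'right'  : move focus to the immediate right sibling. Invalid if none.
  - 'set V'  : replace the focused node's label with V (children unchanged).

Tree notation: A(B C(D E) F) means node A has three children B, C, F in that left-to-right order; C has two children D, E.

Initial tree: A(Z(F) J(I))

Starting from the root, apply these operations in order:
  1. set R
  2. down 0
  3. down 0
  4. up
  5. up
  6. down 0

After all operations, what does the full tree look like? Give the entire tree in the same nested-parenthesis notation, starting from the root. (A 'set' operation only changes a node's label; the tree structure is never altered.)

Answer: R(Z(F) J(I))

Derivation:
Step 1 (set R): focus=R path=root depth=0 children=['Z', 'J'] (at root)
Step 2 (down 0): focus=Z path=0 depth=1 children=['F'] left=[] right=['J'] parent=R
Step 3 (down 0): focus=F path=0/0 depth=2 children=[] left=[] right=[] parent=Z
Step 4 (up): focus=Z path=0 depth=1 children=['F'] left=[] right=['J'] parent=R
Step 5 (up): focus=R path=root depth=0 children=['Z', 'J'] (at root)
Step 6 (down 0): focus=Z path=0 depth=1 children=['F'] left=[] right=['J'] parent=R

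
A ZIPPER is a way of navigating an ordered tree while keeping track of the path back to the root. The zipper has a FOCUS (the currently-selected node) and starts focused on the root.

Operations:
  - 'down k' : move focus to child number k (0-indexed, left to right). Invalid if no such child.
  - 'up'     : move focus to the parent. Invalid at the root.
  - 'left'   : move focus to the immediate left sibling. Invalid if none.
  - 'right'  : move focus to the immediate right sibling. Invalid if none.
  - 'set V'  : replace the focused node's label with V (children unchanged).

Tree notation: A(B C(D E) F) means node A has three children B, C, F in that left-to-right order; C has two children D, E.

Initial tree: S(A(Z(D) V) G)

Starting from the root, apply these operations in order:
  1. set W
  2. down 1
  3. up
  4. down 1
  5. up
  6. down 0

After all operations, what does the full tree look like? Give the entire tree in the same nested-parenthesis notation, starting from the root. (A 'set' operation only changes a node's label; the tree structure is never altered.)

Step 1 (set W): focus=W path=root depth=0 children=['A', 'G'] (at root)
Step 2 (down 1): focus=G path=1 depth=1 children=[] left=['A'] right=[] parent=W
Step 3 (up): focus=W path=root depth=0 children=['A', 'G'] (at root)
Step 4 (down 1): focus=G path=1 depth=1 children=[] left=['A'] right=[] parent=W
Step 5 (up): focus=W path=root depth=0 children=['A', 'G'] (at root)
Step 6 (down 0): focus=A path=0 depth=1 children=['Z', 'V'] left=[] right=['G'] parent=W

Answer: W(A(Z(D) V) G)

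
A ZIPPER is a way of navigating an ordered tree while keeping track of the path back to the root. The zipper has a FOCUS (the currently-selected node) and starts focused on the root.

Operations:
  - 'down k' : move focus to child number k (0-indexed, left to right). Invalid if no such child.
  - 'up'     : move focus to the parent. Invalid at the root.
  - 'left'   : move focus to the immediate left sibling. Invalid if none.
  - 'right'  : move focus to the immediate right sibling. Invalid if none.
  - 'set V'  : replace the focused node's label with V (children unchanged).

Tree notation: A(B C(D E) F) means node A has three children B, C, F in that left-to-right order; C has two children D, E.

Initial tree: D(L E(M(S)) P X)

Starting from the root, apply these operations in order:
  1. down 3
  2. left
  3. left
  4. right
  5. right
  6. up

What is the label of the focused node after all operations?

Answer: D

Derivation:
Step 1 (down 3): focus=X path=3 depth=1 children=[] left=['L', 'E', 'P'] right=[] parent=D
Step 2 (left): focus=P path=2 depth=1 children=[] left=['L', 'E'] right=['X'] parent=D
Step 3 (left): focus=E path=1 depth=1 children=['M'] left=['L'] right=['P', 'X'] parent=D
Step 4 (right): focus=P path=2 depth=1 children=[] left=['L', 'E'] right=['X'] parent=D
Step 5 (right): focus=X path=3 depth=1 children=[] left=['L', 'E', 'P'] right=[] parent=D
Step 6 (up): focus=D path=root depth=0 children=['L', 'E', 'P', 'X'] (at root)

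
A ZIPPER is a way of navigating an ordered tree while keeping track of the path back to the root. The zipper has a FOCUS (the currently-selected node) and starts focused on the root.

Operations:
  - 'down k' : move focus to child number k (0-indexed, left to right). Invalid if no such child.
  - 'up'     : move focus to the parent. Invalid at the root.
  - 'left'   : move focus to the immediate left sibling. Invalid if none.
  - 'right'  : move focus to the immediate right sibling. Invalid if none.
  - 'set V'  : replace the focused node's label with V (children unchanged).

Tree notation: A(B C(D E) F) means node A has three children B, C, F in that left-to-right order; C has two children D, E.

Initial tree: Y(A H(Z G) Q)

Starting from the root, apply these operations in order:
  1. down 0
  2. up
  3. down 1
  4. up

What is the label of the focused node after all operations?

Answer: Y

Derivation:
Step 1 (down 0): focus=A path=0 depth=1 children=[] left=[] right=['H', 'Q'] parent=Y
Step 2 (up): focus=Y path=root depth=0 children=['A', 'H', 'Q'] (at root)
Step 3 (down 1): focus=H path=1 depth=1 children=['Z', 'G'] left=['A'] right=['Q'] parent=Y
Step 4 (up): focus=Y path=root depth=0 children=['A', 'H', 'Q'] (at root)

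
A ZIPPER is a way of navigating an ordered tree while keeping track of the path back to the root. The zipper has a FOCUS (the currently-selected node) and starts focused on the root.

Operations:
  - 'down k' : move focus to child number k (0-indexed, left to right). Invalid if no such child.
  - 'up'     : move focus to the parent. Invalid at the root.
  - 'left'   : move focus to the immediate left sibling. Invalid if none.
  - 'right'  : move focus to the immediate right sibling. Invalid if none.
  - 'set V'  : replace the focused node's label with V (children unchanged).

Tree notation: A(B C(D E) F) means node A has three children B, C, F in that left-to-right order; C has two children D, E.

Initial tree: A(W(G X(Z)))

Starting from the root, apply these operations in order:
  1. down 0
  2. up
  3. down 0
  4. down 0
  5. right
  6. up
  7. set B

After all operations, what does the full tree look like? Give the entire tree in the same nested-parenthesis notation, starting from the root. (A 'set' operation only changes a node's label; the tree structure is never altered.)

Answer: A(B(G X(Z)))

Derivation:
Step 1 (down 0): focus=W path=0 depth=1 children=['G', 'X'] left=[] right=[] parent=A
Step 2 (up): focus=A path=root depth=0 children=['W'] (at root)
Step 3 (down 0): focus=W path=0 depth=1 children=['G', 'X'] left=[] right=[] parent=A
Step 4 (down 0): focus=G path=0/0 depth=2 children=[] left=[] right=['X'] parent=W
Step 5 (right): focus=X path=0/1 depth=2 children=['Z'] left=['G'] right=[] parent=W
Step 6 (up): focus=W path=0 depth=1 children=['G', 'X'] left=[] right=[] parent=A
Step 7 (set B): focus=B path=0 depth=1 children=['G', 'X'] left=[] right=[] parent=A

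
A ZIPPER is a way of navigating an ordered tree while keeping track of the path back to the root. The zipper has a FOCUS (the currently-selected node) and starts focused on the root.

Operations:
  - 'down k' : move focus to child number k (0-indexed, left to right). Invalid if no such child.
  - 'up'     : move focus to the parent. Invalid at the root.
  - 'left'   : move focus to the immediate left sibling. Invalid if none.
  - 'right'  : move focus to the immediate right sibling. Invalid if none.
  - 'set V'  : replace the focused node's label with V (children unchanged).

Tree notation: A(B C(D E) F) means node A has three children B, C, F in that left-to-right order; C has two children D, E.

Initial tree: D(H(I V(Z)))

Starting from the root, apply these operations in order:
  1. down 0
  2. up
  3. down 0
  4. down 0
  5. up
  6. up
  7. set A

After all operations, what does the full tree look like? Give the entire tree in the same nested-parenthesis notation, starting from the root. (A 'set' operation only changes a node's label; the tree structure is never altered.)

Step 1 (down 0): focus=H path=0 depth=1 children=['I', 'V'] left=[] right=[] parent=D
Step 2 (up): focus=D path=root depth=0 children=['H'] (at root)
Step 3 (down 0): focus=H path=0 depth=1 children=['I', 'V'] left=[] right=[] parent=D
Step 4 (down 0): focus=I path=0/0 depth=2 children=[] left=[] right=['V'] parent=H
Step 5 (up): focus=H path=0 depth=1 children=['I', 'V'] left=[] right=[] parent=D
Step 6 (up): focus=D path=root depth=0 children=['H'] (at root)
Step 7 (set A): focus=A path=root depth=0 children=['H'] (at root)

Answer: A(H(I V(Z)))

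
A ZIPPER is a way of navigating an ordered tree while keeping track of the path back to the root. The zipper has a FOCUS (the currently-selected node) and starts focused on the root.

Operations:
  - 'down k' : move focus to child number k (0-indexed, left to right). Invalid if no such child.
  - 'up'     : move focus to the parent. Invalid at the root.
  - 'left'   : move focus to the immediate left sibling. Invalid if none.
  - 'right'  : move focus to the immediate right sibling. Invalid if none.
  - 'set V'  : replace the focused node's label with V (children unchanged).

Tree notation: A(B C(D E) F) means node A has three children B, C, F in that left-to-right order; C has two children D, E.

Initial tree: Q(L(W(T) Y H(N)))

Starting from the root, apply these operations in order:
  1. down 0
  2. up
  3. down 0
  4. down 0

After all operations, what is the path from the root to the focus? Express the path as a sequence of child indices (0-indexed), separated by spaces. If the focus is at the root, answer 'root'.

Answer: 0 0

Derivation:
Step 1 (down 0): focus=L path=0 depth=1 children=['W', 'Y', 'H'] left=[] right=[] parent=Q
Step 2 (up): focus=Q path=root depth=0 children=['L'] (at root)
Step 3 (down 0): focus=L path=0 depth=1 children=['W', 'Y', 'H'] left=[] right=[] parent=Q
Step 4 (down 0): focus=W path=0/0 depth=2 children=['T'] left=[] right=['Y', 'H'] parent=L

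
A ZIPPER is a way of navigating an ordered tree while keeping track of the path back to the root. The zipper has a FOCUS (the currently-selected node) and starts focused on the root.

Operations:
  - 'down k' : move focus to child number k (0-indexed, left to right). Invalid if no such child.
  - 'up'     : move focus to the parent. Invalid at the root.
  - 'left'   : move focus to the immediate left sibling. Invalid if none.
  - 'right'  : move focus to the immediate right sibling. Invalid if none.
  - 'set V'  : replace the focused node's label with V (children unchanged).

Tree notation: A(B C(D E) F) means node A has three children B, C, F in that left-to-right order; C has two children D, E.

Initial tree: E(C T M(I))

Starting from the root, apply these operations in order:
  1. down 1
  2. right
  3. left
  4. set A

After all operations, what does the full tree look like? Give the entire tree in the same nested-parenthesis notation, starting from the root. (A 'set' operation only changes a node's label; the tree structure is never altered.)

Step 1 (down 1): focus=T path=1 depth=1 children=[] left=['C'] right=['M'] parent=E
Step 2 (right): focus=M path=2 depth=1 children=['I'] left=['C', 'T'] right=[] parent=E
Step 3 (left): focus=T path=1 depth=1 children=[] left=['C'] right=['M'] parent=E
Step 4 (set A): focus=A path=1 depth=1 children=[] left=['C'] right=['M'] parent=E

Answer: E(C A M(I))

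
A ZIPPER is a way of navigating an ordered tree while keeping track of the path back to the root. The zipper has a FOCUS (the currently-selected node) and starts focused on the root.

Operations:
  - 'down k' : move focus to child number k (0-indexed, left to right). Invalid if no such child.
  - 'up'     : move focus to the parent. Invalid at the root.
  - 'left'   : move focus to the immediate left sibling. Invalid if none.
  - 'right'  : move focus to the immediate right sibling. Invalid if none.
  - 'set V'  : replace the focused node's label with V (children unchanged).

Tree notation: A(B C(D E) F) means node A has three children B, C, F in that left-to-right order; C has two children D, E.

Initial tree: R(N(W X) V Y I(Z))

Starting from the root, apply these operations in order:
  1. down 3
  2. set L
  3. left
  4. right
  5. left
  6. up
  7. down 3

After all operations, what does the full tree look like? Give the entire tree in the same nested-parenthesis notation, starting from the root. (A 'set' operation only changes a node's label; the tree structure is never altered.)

Step 1 (down 3): focus=I path=3 depth=1 children=['Z'] left=['N', 'V', 'Y'] right=[] parent=R
Step 2 (set L): focus=L path=3 depth=1 children=['Z'] left=['N', 'V', 'Y'] right=[] parent=R
Step 3 (left): focus=Y path=2 depth=1 children=[] left=['N', 'V'] right=['L'] parent=R
Step 4 (right): focus=L path=3 depth=1 children=['Z'] left=['N', 'V', 'Y'] right=[] parent=R
Step 5 (left): focus=Y path=2 depth=1 children=[] left=['N', 'V'] right=['L'] parent=R
Step 6 (up): focus=R path=root depth=0 children=['N', 'V', 'Y', 'L'] (at root)
Step 7 (down 3): focus=L path=3 depth=1 children=['Z'] left=['N', 'V', 'Y'] right=[] parent=R

Answer: R(N(W X) V Y L(Z))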